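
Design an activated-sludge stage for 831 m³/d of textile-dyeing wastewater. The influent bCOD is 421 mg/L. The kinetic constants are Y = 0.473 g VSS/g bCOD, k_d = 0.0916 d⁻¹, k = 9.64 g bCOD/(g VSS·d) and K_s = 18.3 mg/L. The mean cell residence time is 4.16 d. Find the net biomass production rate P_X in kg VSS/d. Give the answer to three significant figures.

Effluent substrate depends only on kinetics and SRT: S = K_s(1 + k_d θ_c) / [θ_c(Yk − k_d) − 1] = 18.3 × (1 + 0.0916 × 4.16) / [4.16 × (0.473 × 9.64 − 0.0916) − 1] = 25.27 / 17.59 = 1.437 mg/L.
The observed yield is Y_obs = Y/(1 + k_d·θ_c) = 0.473 / (1 + 0.0916 × 4.16) = 0.473 / 1.381 = 0.3425 g VSS per g bCOD removed.
Mass of bCOD removed per day: Q(S₀ − S) = 831 × 419.6 g/m³ = 348.7 kg/d.
Net biomass production P_X = Y_obs × Q·(S₀ − S) = 0.3425 × 348.7 = 119.4 kg VSS/d.

P_X ≈ 119 kg VSS/d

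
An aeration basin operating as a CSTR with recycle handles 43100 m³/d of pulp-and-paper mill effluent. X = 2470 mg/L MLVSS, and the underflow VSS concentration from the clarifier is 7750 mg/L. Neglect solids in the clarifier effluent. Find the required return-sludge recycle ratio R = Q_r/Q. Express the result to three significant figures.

R = Q_r/Q = X/(X_r − X) = 2470 / (7750 − 2470) = 0.4678.

R ≈ 0.468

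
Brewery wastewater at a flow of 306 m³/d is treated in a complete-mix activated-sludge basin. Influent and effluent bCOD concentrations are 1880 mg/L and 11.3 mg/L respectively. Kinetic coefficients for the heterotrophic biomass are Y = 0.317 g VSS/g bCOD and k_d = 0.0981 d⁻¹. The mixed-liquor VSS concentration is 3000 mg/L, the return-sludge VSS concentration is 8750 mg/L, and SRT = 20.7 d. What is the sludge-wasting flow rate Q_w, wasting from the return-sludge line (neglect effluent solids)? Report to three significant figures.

Q_w ≈ 6.84 m³/d

From the SRT design equation V = Y Q (S₀−S) θ_c / [X (1 + k_d θ_c)] = 0.317 × 306 × (1880 − 11.3) × 20.7 / [3000 × (1 + 0.0981 × 20.7)] = 3.75×10^6 / 9092 = 412.7 m³.
θ_c = V·X/(Q_w·X_r) when wasting from the recycle, so Q_w = V·X/(θ_c·X_r) = 412.7 × 3000 / (20.7 × 8750) = 6.836 m³/d.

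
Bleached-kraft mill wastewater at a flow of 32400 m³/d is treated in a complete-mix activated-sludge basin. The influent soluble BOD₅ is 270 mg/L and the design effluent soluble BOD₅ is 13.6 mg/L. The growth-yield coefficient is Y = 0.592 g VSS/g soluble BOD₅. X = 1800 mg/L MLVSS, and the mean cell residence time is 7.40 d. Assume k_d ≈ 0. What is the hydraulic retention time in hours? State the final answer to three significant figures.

With k_d = 0 the design equation reduces to V = Y Q (S₀−S) θ_c / X = 0.592 × 32400 × (270 − 13.6) × 7.40 / 1800 = 20218 m³.
HRT = V/Q = 20218 m³ / 32400 m³·d⁻¹ = 0.6240 d × 24 = 14.98 h.

τ ≈ 15.0 h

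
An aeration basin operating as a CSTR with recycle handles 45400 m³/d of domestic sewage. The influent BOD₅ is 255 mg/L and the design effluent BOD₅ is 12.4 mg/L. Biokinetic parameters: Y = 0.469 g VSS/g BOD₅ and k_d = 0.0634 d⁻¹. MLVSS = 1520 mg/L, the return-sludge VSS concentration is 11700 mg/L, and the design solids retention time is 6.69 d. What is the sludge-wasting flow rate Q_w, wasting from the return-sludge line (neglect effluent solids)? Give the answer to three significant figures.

Q_w ≈ 310 m³/d

From the SRT design equation V = Y Q (S₀−S) θ_c / [X (1 + k_d θ_c)] = 0.469 × 45400 × (255 − 12.4) × 6.69 / [1520 × (1 + 0.0634 × 6.69)] = 3.46×10^7 / 2165 = 15964 m³.
θ_c = V·X/(Q_w·X_r) when wasting from the recycle, so Q_w = V·X/(θ_c·X_r) = 15964 × 1520 / (6.69 × 11700) = 310.0 m³/d.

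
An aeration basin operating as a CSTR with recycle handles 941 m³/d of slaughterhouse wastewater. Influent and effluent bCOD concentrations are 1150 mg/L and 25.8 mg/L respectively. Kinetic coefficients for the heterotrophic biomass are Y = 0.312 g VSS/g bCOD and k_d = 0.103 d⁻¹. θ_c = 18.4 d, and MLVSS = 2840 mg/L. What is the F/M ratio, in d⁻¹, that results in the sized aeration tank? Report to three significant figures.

From the SRT design equation V = Y Q (S₀−S) θ_c / [X (1 + k_d θ_c)] = 0.312 × 941 × (1150 − 25.8) × 18.4 / [2840 × (1 + 0.103 × 18.4)] = 6.07×10^6 / 8222 = 738.6 m³.
F/M = Q·S₀ / (V·X) = 941 × 1150 / (738.6 × 2840) = 0.5159 g bCOD·(g VSS·d)⁻¹.

F/M ≈ 0.516 d⁻¹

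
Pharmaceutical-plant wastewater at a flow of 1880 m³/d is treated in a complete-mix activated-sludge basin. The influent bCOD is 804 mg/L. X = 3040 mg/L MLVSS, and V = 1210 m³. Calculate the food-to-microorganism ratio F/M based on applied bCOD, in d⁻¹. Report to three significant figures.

F/M = applied load / biomass = Q·S₀/(V·X) = 1880 × 804 / (1210 × 3040) = 0.4109 d⁻¹.

F/M ≈ 0.411 d⁻¹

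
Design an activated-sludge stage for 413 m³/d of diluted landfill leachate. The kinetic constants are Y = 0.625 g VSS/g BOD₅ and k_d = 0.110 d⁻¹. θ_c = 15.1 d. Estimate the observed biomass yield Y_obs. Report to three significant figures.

Y_obs ≈ 0.235 g VSS/g BOD₅

Correct the yield for decay: Y_obs = Y/(1 + k_d θ_c) = 0.625 / (1 + 0.110 × 15.1) = 0.625 / 2.661 = 0.2349.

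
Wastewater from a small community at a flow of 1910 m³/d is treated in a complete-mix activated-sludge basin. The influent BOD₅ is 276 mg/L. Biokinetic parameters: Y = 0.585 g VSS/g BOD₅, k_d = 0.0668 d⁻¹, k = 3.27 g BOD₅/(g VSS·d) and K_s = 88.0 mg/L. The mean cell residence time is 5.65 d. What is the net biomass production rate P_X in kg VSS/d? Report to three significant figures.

P_X ≈ 213 kg VSS/d

For a completely mixed reactor with recycle the Lawrence–McCarty relation gives S = K_s·(1 + k_d·θ_c) / [θ_c·(Y·k − k_d) − 1] = 88.0 × (1 + 0.0668 × 5.65) / [5.65 × (0.585 × 3.27 − 0.0668) − 1] = 121.2 / 9.431 = 12.85 mg/L.
The observed yield is Y_obs = Y/(1 + k_d·θ_c) = 0.585 / (1 + 0.0668 × 5.65) = 0.585 / 1.377 = 0.4247 g VSS per g BOD₅ removed.
ΔS = 276 − 12.9 = 263.1 mg/L, so the substrate removal rate is 1910 × 263.1/1000 = 502.5 kg BOD₅/d.
P_X = Y_obs · Q(S₀ − S) = 0.4247 × 502.5 = 213.4 kg VSS/d.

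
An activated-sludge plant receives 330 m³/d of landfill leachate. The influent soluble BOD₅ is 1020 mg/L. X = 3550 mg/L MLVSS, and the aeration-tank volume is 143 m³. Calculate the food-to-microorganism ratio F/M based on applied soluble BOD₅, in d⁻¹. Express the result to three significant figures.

F/M = applied load / biomass = Q·S₀/(V·X) = 330 × 1020 / (143.0 × 3550) = 0.6631 d⁻¹.

F/M ≈ 0.663 d⁻¹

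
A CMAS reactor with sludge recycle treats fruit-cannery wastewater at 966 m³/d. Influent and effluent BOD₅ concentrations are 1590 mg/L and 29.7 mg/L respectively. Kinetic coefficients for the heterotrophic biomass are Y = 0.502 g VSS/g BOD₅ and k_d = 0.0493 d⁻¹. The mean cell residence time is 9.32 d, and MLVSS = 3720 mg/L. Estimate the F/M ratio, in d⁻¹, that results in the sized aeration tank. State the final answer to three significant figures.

Rearranging the biomass balance for a CMAS with decay, V = Y·Q·ΔS·θ_c / [X·(1+k_d θ_c)] = 0.502 × 966 × (1590 − 29.7) × 9.32 / [3720 × (1 + 0.0493 × 9.32)] = 7.05×10^6 / 5429 = 1299 m³.
F/M = applied load / biomass = Q·S₀/(V·X) = 966 × 1590 / (1299 × 3720) = 0.3179 d⁻¹.

F/M ≈ 0.318 d⁻¹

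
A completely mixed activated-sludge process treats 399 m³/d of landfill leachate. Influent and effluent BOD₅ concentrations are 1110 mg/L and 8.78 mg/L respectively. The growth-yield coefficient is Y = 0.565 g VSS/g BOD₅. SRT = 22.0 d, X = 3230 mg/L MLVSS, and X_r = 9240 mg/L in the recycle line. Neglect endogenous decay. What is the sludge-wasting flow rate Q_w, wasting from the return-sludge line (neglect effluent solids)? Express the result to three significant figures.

Q_w ≈ 26.9 m³/d

With k_d = 0 the design equation reduces to V = Y Q (S₀−S) θ_c / X = 0.565 × 399 × (1110 − 8.78) × 22.0 / 3230 = 1691 m³.
Wasting from the return line (neglecting effluent solids): Q_w = V·X / (θ_c·X_r) = 1691 × 3230 / (22.0 × 9240) = 26.87 m³/d.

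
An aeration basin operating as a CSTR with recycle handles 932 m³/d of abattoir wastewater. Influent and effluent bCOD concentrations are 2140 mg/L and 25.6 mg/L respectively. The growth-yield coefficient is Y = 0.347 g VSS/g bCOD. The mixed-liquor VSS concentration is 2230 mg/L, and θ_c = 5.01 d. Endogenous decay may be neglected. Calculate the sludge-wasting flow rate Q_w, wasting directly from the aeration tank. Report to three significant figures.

Q_w ≈ 307 m³/d

V·X = Y·Q·ΔS·θ_c gives V = 0.347 × 932 × (2140 − 25.6) × 5.01 / 2230 = 1536 m³.
Wasting from the aeration tank: Q_w = V / θ_c = 1536 / 5.01 = 306.6 m³/d.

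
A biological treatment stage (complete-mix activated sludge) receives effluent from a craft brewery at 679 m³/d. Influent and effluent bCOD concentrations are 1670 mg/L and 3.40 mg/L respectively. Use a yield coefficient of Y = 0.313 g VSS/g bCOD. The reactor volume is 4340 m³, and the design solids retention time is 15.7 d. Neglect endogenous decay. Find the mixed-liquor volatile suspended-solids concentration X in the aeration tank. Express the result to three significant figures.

X = Y·Q·ΔS·θ_c / V = 0.313 × 679 × (1670 − 3.40) × 15.7 / 4340 = 1281 mg/L.

X ≈ 1280 mg/L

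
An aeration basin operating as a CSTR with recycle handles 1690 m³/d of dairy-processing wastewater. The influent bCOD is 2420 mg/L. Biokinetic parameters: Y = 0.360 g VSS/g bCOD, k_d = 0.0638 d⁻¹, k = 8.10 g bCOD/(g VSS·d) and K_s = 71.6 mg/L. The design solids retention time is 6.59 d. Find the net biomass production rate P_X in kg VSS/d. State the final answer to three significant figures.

P_X ≈ 1030 kg VSS/d

Effluent substrate depends only on kinetics and SRT: S = K_s(1 + k_d θ_c) / [θ_c(Yk − k_d) − 1] = 71.6 × (1 + 0.0638 × 6.59) / [6.59 × (0.360 × 8.10 − 0.0638) − 1] = 101.7 / 17.80 = 5.715 mg/L.
Observed yield with endogenous decay: Y_obs = Y / (1 + k_d·θ_c) = 0.360 / (1 + 0.0638 × 6.59) = 0.360 / 1.420 = 0.2534 g VSS/g bCOD.
Substrate removed = Q·(S₀ − S) = 1690 m³/d × (2420 − 5.71) g/m³ = 4.08×10^6 g/d = 4080 kg/d.
Net biomass production P_X = Y_obs × Q·(S₀ − S) = 0.2534 × 4080 = 1034 kg VSS/d.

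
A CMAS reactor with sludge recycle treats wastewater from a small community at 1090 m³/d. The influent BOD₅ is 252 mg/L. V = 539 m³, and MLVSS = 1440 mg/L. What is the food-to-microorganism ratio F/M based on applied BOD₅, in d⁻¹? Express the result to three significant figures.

F/M = applied load / biomass = Q·S₀/(V·X) = 1090 × 252 / (539.0 × 1440) = 0.3539 d⁻¹.

F/M ≈ 0.354 d⁻¹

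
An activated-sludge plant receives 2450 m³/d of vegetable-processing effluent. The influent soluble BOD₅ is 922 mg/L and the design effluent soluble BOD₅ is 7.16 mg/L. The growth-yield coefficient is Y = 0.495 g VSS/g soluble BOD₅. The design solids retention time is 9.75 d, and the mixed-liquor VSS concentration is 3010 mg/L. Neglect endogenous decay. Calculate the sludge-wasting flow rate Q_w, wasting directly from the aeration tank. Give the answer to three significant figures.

Biomass mass balance (decay neglected): V·X = Y·Q·(S₀ − S)·θ_c, so V = 0.495 × 2450 × (922 − 7.16) × 9.75 / 3010 = 3594 m³.
Wasting from the aeration tank: Q_w = V / θ_c = 3594 / 9.75 = 368.6 m³/d.

Q_w ≈ 369 m³/d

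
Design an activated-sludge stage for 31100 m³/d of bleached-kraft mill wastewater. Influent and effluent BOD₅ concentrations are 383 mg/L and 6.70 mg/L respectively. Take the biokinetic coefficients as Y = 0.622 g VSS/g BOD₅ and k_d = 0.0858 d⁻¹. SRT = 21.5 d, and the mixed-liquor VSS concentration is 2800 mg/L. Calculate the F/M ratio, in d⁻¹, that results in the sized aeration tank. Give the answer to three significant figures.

Steady-state biomass mass balance: V·X·(1 + k_d·θ_c) = Y·Q·(S₀ − S)·θ_c, so V = 0.622 × 31100 × (383 − 6.70) × 21.5 / [2800 × (1 + 0.0858 × 21.5)] = 1.57×10^8 / 7965 = 19648 m³.
F/M = Q·S₀ / (V·X) = 31100 × 383 / (19648 × 2800) = 0.2165 g BOD₅·(g VSS·d)⁻¹.

F/M ≈ 0.217 d⁻¹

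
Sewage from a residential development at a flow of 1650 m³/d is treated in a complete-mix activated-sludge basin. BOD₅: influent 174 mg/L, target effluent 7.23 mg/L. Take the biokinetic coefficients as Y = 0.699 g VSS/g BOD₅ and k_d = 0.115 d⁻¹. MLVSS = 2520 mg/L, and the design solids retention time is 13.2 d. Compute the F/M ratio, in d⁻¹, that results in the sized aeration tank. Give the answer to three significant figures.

F/M ≈ 0.285 d⁻¹

From the SRT design equation V = Y Q (S₀−S) θ_c / [X (1 + k_d θ_c)] = 0.699 × 1650 × (174 − 7.23) × 13.2 / [2520 × (1 + 0.115 × 13.2)] = 2.54×10^6 / 6345 = 400.1 m³.
Food-to-microorganism ratio F/M = Q S₀ / (V X) = 1650 × 174 / (400.1 × 2520) = 0.2847 d⁻¹.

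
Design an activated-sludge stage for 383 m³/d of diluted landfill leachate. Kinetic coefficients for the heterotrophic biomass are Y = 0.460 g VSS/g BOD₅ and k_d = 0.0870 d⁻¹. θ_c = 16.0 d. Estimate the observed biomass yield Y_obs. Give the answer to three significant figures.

The observed yield is Y_obs = Y/(1 + k_d·θ_c) = 0.460 / (1 + 0.0870 × 16.0) = 0.460 / 2.392 = 0.1923 g VSS per g BOD₅ removed.

Y_obs ≈ 0.192 g VSS/g BOD₅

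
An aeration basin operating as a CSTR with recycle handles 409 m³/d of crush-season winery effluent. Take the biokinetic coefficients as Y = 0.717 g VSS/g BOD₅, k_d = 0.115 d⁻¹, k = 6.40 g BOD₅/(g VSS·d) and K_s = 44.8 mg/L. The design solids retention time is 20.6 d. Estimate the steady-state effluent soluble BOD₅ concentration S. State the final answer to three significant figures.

Effluent substrate depends only on kinetics and SRT: S = K_s(1 + k_d θ_c) / [θ_c(Yk − k_d) − 1] = 44.8 × (1 + 0.115 × 20.6) / [20.6 × (0.717 × 6.40 − 0.115) − 1] = 150.9 / 91.16 = 1.656 mg/L.

S ≈ 1.66 mg/L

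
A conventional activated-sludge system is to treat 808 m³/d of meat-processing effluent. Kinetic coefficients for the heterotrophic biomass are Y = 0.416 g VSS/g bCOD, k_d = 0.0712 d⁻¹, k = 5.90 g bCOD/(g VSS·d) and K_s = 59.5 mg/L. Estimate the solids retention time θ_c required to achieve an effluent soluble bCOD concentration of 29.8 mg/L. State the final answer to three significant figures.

θ_c ≈ 1.34 d

From 1/θ_c = Y·k·S/(K_s + S) − k_d: Y·k·S/(K_s+S) = 0.416 × 5.90 × 29.8 / (59.5 + 29.8) = 0.8190 d⁻¹.
Then 1/θ_c = μ − k_d = 0.8190 − 0.0712 = 0.7478 d⁻¹, giving θ_c = 1.337 d.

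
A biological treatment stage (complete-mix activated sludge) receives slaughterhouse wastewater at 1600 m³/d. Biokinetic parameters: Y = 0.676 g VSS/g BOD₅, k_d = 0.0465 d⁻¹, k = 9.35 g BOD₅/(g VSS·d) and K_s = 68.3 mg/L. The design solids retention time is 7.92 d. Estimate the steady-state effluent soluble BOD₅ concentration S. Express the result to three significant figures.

For a completely mixed reactor with recycle the Lawrence–McCarty relation gives S = K_s·(1 + k_d·θ_c) / [θ_c·(Y·k − k_d) − 1] = 68.3 × (1 + 0.0465 × 7.92) / [7.92 × (0.676 × 9.35 − 0.0465) − 1] = 93.45 / 48.69 = 1.919 mg/L.

S ≈ 1.92 mg/L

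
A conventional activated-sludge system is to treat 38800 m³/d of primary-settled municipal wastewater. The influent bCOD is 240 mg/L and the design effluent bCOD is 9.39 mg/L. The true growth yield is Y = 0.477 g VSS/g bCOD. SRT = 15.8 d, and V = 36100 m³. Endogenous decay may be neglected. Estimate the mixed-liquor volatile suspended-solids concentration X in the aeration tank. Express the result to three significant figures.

X ≈ 1870 mg/L

X = Y·Q·ΔS·θ_c / V = 0.477 × 38800 × (240 − 9.39) × 15.8 / 36100 = 1868 mg/L.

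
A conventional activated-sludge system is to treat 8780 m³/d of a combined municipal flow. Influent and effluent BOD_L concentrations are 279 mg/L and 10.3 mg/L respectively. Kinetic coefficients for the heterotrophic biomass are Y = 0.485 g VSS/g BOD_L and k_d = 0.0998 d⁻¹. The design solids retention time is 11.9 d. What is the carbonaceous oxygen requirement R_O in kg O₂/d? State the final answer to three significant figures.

The observed yield is Y_obs = Y/(1 + k_d·θ_c) = 0.485 / (1 + 0.0998 × 11.9) = 0.485 / 2.188 = 0.2217 g VSS per g BOD_L removed.
Mass of BOD_L removed per day: Q(S₀ − S) = 8780 × 268.7 g/m³ = 2359 kg/d.
Biomass synthesised: P_X = Y_obs × 2359 = 523.0 kg VSS/d.
R_O = Q·ΔS − 1.42 P_X = 2359 − 742.7 = 1616 kg O₂/d.

R_O ≈ 1620 kg O₂/d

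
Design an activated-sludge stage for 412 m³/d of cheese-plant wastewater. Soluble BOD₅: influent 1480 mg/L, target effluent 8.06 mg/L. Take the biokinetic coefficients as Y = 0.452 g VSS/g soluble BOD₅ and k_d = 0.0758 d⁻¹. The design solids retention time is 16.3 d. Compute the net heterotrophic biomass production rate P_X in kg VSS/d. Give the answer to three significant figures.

Correct the yield for decay: Y_obs = Y/(1 + k_d θ_c) = 0.452 / (1 + 0.0758 × 16.3) = 0.452 / 2.236 = 0.2022.
ΔS = 1480 − 8.06 = 1472 mg/L, so the substrate removal rate is 412 × 1472/1000 = 606.4 kg soluble BOD₅/d.
Biomass produced: P_X = Y_obs·Q·ΔS = 0.2022 × 606.4 ≈ 122.6 kg VSS/d.

P_X ≈ 123 kg VSS/d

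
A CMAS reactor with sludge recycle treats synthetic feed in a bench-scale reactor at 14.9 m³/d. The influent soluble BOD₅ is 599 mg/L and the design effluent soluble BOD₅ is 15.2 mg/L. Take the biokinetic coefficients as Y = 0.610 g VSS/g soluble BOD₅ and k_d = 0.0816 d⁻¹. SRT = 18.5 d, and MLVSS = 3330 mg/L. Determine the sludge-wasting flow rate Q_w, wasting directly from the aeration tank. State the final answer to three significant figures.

From the SRT design equation V = Y Q (S₀−S) θ_c / [X (1 + k_d θ_c)] = 0.610 × 14.9 × (599 − 15.2) × 18.5 / [3330 × (1 + 0.0816 × 18.5)] = 9.82×10^4 / 8357 = 11.75 m³.
With mixed-liquor wasting, θ_c = V/Q_w, so Q_w = V/θ_c = 11.75/18.5 = 0.6349 m³/d.

Q_w ≈ 0.635 m³/d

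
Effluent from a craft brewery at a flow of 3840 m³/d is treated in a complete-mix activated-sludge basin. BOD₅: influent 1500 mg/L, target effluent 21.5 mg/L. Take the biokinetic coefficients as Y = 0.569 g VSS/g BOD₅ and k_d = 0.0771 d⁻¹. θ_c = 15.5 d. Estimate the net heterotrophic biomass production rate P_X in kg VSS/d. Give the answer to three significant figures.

P_X ≈ 1470 kg VSS/d

Observed yield with endogenous decay: Y_obs = Y / (1 + k_d·θ_c) = 0.569 / (1 + 0.0771 × 15.5) = 0.569 / 2.195 = 0.2592 g VSS/g BOD₅.
Mass of BOD₅ removed per day: Q(S₀ − S) = 3840 × 1478 g/m³ = 5677 kg/d.
Biomass produced: P_X = Y_obs·Q·ΔS = 0.2592 × 5677 ≈ 1472 kg VSS/d.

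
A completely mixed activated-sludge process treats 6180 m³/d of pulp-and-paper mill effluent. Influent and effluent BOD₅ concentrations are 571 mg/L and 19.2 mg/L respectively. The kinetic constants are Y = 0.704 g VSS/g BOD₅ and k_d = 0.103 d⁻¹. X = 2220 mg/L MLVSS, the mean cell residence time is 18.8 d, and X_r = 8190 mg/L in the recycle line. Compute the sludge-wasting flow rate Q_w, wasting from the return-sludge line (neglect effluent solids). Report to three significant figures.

Steady-state biomass mass balance: V·X·(1 + k_d·θ_c) = Y·Q·(S₀ − S)·θ_c, so V = 0.704 × 6180 × (571 − 19.2) × 18.8 / [2220 × (1 + 0.103 × 18.8)] = 4.51×10^7 / 6519 = 6924 m³.
Wasting from the return line (neglecting effluent solids): Q_w = V·X / (θ_c·X_r) = 6924 × 2220 / (18.8 × 8190) = 99.83 m³/d.

Q_w ≈ 99.8 m³/d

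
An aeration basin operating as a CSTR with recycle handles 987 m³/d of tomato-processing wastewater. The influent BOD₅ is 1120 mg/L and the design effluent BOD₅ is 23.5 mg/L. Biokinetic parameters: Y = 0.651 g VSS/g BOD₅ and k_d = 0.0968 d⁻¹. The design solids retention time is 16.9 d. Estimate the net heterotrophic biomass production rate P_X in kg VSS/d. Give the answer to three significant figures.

P_X ≈ 267 kg VSS/d

The observed yield is Y_obs = Y/(1 + k_d·θ_c) = 0.651 / (1 + 0.0968 × 16.9) = 0.651 / 2.636 = 0.2470 g VSS per g BOD₅ removed.
Substrate removed = Q·(S₀ − S) = 987 m³/d × (1120 − 23.5) g/m³ = 1.08×10^6 g/d = 1082 kg/d.
Biomass produced: P_X = Y_obs·Q·ΔS = 0.2470 × 1082 ≈ 267.3 kg VSS/d.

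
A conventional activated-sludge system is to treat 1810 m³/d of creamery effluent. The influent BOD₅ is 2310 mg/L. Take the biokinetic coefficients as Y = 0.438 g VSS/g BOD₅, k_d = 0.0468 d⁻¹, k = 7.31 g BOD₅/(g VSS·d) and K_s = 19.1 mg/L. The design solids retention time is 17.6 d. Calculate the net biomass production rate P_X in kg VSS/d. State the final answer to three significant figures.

Effluent substrate depends only on kinetics and SRT: S = K_s(1 + k_d θ_c) / [θ_c(Yk − k_d) − 1] = 19.1 × (1 + 0.0468 × 17.6) / [17.6 × (0.438 × 7.31 − 0.0468) − 1] = 34.83 / 54.53 = 0.6388 mg/L.
Y_obs = Y / (1 + k_d θ_c) = 0.438 / (1 + 0.0468 × 17.6) = 0.438 / 1.824 = 0.2402.
Substrate removed = Q·(S₀ − S) = 1810 m³/d × (2310 − 0.639) g/m³ = 4.18×10^6 g/d = 4180 kg/d.
Net biomass production P_X = Y_obs × Q·(S₀ − S) = 0.2402 × 4180 = 1004 kg VSS/d.

P_X ≈ 1000 kg VSS/d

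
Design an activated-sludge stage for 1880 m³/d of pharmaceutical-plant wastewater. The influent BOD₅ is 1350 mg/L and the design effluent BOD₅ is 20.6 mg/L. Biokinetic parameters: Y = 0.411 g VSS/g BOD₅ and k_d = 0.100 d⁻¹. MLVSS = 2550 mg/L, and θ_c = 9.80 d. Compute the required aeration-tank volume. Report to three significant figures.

V ≈ 1990 m³

From the SRT design equation V = Y Q (S₀−S) θ_c / [X (1 + k_d θ_c)] = 0.411 × 1880 × (1350 − 20.6) × 9.80 / [2550 × (1 + 0.100 × 9.80)] = 1.01×10^7 / 5049 = 1994 m³.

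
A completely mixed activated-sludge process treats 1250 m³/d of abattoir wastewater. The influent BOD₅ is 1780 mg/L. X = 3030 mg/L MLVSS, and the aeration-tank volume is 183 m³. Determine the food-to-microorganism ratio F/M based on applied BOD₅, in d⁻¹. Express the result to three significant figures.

F/M = applied load / biomass = Q·S₀/(V·X) = 1250 × 1780 / (183.0 × 3030) = 4.013 d⁻¹.

F/M ≈ 4.01 d⁻¹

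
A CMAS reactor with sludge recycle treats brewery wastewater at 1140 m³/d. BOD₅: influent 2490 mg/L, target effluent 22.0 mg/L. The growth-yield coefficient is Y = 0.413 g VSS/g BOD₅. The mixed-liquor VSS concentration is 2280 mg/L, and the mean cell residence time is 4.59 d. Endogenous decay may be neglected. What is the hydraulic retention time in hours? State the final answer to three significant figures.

τ ≈ 49.2 h

Biomass mass balance (decay neglected): V·X = Y·Q·(S₀ − S)·θ_c, so V = 0.413 × 1140 × (2490 − 22.0) × 4.59 / 2280 = 2339 m³.
HRT = V/Q = 2339 m³ / 1140 m³·d⁻¹ = 2.052 d × 24 = 49.25 h.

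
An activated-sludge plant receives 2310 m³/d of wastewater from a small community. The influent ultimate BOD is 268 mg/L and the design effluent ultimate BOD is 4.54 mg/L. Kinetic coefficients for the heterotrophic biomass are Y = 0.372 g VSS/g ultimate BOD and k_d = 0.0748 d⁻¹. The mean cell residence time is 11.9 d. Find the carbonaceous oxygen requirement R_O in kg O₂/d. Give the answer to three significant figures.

Y_obs = Y / (1 + k_d θ_c) = 0.372 / (1 + 0.0748 × 11.9) = 0.372 / 1.890 = 0.1968.
ΔS = 268 − 4.54 = 263.5 mg/L, so the substrate removal rate is 2310 × 263.5/1000 = 608.6 kg ultimate BOD/d.
Biomass synthesised: P_X = Y_obs × 608.6 = 119.8 kg VSS/d.
R_O = Q·(S₀ − S) − 1.42·P_X = 608.6 − 1.42 × 119.8 = 438.5 kg O₂/d.

R_O ≈ 439 kg O₂/d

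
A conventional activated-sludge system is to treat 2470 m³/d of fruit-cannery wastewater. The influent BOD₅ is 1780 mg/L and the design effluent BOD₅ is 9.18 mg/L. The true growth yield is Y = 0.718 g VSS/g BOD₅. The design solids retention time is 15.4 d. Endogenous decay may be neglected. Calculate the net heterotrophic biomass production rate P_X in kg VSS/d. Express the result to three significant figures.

No decay correction is needed, so Y_obs = Y = 0.718.
ΔS = 1780 − 9.18 = 1771 mg/L, so the substrate removal rate is 2470 × 1771/1000 = 4374 kg BOD₅/d.
Net biomass production P_X = Y_obs × Q·(S₀ − S) = 0.7180 × 4374 = 3140 kg VSS/d.

P_X ≈ 3140 kg VSS/d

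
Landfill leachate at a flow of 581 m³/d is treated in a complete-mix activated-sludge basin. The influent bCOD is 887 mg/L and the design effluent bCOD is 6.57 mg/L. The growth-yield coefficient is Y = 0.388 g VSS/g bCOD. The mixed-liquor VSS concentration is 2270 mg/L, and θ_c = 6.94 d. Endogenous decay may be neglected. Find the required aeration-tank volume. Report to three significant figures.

V·X = Y·Q·ΔS·θ_c gives V = 0.388 × 581 × (887 − 6.57) × 6.94 / 2270 = 606.8 m³.

V ≈ 607 m³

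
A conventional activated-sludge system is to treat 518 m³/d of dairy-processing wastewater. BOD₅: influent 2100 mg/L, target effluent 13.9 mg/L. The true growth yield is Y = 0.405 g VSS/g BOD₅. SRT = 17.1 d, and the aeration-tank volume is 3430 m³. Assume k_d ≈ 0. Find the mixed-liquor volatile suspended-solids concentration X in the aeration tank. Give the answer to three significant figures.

X ≈ 2180 mg/L

From V·X = Y·Q·(S₀ − S)·θ_c (decay neglected): X = 0.405 × 518 × (2100 − 13.9) × 17.1 / 3430 = 2182 mg/L.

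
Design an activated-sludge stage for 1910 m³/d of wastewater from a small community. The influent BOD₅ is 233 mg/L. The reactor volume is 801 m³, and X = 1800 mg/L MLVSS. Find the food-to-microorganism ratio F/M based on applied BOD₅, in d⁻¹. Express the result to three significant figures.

F/M ≈ 0.309 d⁻¹

F/M = Q·S₀ / (V·X) = 1910 × 233 / (801.0 × 1800) = 0.3087 g BOD₅·(g VSS·d)⁻¹.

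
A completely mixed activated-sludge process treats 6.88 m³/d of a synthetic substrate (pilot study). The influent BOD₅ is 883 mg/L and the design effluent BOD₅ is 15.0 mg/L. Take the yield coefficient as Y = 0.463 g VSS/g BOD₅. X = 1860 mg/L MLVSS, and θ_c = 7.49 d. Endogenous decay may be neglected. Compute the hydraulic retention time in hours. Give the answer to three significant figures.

Biomass mass balance (decay neglected): V·X = Y·Q·(S₀ − S)·θ_c, so V = 0.463 × 6.88 × (883 − 15.0) × 7.49 / 1860 = 11.13 m³.
Hydraulic retention time τ = V/Q = 11.13 / 6.88 = 1.618 d = 38.84 h.

τ ≈ 38.8 h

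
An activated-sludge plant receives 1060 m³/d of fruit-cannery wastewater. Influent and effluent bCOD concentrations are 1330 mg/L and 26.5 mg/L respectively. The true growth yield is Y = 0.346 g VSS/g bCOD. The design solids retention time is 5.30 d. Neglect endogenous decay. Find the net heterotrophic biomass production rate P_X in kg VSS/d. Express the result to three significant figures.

P_X ≈ 478 kg VSS/d

With endogenous decay neglected, the observed yield equals the true yield: Y_obs = Y = 0.346 g VSS/g bCOD.
Q·(S₀ − S) = 1060 × (1330 − 26.5) × 10⁻³ = 1382 kg/d removed.
Biomass produced: P_X = Y_obs·Q·ΔS = 0.3460 × 1382 ≈ 478.1 kg VSS/d.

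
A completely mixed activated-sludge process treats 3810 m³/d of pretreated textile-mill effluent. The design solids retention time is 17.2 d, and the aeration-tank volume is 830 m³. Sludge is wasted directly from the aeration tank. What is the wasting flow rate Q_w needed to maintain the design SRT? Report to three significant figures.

Q_w ≈ 48.3 m³/d

Wasting from the aeration tank: Q_w = V / θ_c = 830.0 / 17.2 = 48.26 m³/d.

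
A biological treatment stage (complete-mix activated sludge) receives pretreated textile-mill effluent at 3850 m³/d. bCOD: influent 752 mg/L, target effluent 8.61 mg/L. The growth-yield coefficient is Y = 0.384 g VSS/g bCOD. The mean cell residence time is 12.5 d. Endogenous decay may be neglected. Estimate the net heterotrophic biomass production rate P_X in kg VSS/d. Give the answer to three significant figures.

P_X ≈ 1100 kg VSS/d

Since k_d ≈ 0, Y_obs = Y = 0.384 g VSS/g bCOD.
Substrate removed = Q·(S₀ − S) = 3850 m³/d × (752 − 8.61) g/m³ = 2.86×10^6 g/d = 2862 kg/d.
Biomass produced: P_X = Y_obs·Q·ΔS = 0.3840 × 2862 ≈ 1099 kg VSS/d.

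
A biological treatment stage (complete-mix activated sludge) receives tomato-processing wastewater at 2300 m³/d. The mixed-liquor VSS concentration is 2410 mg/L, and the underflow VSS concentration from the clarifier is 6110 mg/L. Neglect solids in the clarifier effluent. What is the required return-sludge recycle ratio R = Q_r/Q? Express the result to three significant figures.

R ≈ 0.651

R = Q_r/Q = X/(X_r − X) = 2410 / (6110 − 2410) = 0.6514.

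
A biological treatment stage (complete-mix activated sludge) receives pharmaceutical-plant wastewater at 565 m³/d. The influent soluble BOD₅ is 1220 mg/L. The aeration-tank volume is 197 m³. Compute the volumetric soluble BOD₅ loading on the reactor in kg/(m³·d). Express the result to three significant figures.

Volumetric loading L_v = Q·S₀ / V = 565 × 1220 g/m³ / 197.0 m³ = 3499 g/(m³·d) = 3.499 kg soluble BOD₅/(m³·d).

L_v ≈ 3.50 kg soluble BOD₅/(m³·d)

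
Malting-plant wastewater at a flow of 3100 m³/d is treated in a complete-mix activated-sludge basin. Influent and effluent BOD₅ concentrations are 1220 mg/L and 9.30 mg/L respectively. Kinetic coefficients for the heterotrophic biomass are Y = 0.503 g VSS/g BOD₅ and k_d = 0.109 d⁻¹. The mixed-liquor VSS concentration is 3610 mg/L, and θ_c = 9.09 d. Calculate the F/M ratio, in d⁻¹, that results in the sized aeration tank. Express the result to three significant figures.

From the SRT design equation V = Y Q (S₀−S) θ_c / [X (1 + k_d θ_c)] = 0.503 × 3100 × (1220 − 9.30) × 9.09 / [3610 × (1 + 0.109 × 9.09)] = 1.72×10^7 / 7187 = 2388 m³.
F/M = applied load / biomass = Q·S₀/(V·X) = 3100 × 1220 / (2388 × 3610) = 0.4388 d⁻¹.

F/M ≈ 0.439 d⁻¹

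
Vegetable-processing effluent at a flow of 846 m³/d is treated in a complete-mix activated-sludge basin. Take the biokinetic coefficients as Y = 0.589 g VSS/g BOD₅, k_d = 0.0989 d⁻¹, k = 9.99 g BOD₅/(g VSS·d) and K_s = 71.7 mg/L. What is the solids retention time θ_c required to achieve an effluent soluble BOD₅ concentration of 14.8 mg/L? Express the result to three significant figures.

At the target effluent, Y k S/(K_s+S) = 0.589×9.99×14.8/86.50 = 1.007 d⁻¹.
1/θ_c = 1.007 − 0.0989 = 0.9079 d⁻¹, so θ_c = 1.101 d.

θ_c ≈ 1.10 d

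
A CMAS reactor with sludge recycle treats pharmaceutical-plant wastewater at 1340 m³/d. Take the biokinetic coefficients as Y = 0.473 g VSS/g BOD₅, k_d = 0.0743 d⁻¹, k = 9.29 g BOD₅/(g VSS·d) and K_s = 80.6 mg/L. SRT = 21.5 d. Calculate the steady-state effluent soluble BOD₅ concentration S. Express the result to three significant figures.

From the Monod/SRT balance for a CMAS, S = K_s·(1+k_d θ_c)/[θ_c·(Y k − k_d) − 1] = 80.6 × (1 + 0.0743 × 21.5) / [21.5 × (0.473 × 9.29 − 0.0743) − 1] = 209.4 / 91.88 = 2.279 mg/L.

S ≈ 2.28 mg/L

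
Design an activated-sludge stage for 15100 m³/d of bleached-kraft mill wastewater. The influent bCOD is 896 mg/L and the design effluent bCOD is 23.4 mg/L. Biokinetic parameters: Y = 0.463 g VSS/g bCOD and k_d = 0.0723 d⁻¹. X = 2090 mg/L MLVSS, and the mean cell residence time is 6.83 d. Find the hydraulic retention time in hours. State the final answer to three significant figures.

Steady-state biomass mass balance: V·X·(1 + k_d·θ_c) = Y·Q·(S₀ − S)·θ_c, so V = 0.463 × 15100 × (896 − 23.4) × 6.83 / [2090 × (1 + 0.0723 × 6.83)] = 4.17×10^7 / 3122 = 13346 m³.
Hydraulic retention time τ = V/Q = 13346 / 15100 = 0.8838 d = 21.21 h.

τ ≈ 21.2 h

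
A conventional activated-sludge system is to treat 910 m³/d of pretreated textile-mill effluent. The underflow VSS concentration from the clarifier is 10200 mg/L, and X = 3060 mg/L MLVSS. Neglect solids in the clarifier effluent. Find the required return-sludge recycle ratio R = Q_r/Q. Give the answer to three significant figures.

R ≈ 0.429

Solids balance on the clarifier gives (1+R)X = R·X_r, so R = X/(X_r − X) = 3060 / (10200 − 3060) = 0.4286.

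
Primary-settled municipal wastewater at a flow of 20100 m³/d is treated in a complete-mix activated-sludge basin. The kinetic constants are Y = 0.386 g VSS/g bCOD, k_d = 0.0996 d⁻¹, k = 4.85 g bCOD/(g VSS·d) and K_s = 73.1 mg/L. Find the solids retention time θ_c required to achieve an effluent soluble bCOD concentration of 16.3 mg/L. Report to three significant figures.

θ_c ≈ 4.14 d

From 1/θ_c = Y·k·S/(K_s + S) − k_d: Y·k·S/(K_s+S) = 0.386 × 4.85 × 16.3 / (73.1 + 16.3) = 0.3413 d⁻¹.
1/θ_c = 0.3413 − 0.0996 = 0.2417 d⁻¹, so θ_c = 4.137 d.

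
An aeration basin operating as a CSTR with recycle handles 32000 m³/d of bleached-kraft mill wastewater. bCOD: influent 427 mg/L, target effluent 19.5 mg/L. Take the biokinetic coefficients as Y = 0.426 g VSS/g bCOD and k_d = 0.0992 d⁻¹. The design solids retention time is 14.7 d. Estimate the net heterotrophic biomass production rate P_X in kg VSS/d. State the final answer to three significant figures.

P_X ≈ 2260 kg VSS/d

Correct the yield for decay: Y_obs = Y/(1 + k_d θ_c) = 0.426 / (1 + 0.0992 × 14.7) = 0.426 / 2.458 = 0.1733.
Mass of bCOD removed per day: Q(S₀ − S) = 32000 × 407.5 g/m³ = 13040 kg/d.
So the net sludge growth is P_X = 0.1733 × 13040 = 2260 kg VSS/d.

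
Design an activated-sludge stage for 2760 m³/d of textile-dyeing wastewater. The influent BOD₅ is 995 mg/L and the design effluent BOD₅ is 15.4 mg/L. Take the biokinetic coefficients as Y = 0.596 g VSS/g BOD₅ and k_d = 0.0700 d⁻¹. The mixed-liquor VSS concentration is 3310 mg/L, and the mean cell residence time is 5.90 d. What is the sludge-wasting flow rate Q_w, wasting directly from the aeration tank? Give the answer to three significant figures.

Steady-state biomass mass balance: V·X·(1 + k_d·θ_c) = Y·Q·(S₀ − S)·θ_c, so V = 0.596 × 2760 × (995 − 15.4) × 5.90 / [3310 × (1 + 0.0700 × 5.90)] = 9.51×10^6 / 4677 = 2033 m³.
With mixed-liquor wasting, θ_c = V/Q_w, so Q_w = V/θ_c = 2033/5.90 = 344.5 m³/d.

Q_w ≈ 345 m³/d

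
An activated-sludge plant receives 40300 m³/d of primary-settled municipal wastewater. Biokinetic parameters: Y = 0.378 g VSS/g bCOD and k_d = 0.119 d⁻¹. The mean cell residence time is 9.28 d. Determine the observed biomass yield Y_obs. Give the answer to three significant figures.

Observed yield with endogenous decay: Y_obs = Y / (1 + k_d·θ_c) = 0.378 / (1 + 0.119 × 9.28) = 0.378 / 2.104 = 0.1796 g VSS/g bCOD.

Y_obs ≈ 0.180 g VSS/g bCOD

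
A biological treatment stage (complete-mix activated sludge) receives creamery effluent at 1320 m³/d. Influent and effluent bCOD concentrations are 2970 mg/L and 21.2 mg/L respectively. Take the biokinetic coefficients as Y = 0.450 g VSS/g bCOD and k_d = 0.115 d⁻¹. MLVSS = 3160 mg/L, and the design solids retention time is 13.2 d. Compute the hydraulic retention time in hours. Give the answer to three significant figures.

τ ≈ 52.8 h

Rearranging the biomass balance for a CMAS with decay, V = Y·Q·ΔS·θ_c / [X·(1+k_d θ_c)] = 0.450 × 1320 × (2970 − 21.2) × 13.2 / [3160 × (1 + 0.115 × 13.2)] = 2.31×10^7 / 7957 = 2906 m³.
Hydraulic retention time τ = V/Q = 2906 / 1320 = 2.201 d = 52.83 h.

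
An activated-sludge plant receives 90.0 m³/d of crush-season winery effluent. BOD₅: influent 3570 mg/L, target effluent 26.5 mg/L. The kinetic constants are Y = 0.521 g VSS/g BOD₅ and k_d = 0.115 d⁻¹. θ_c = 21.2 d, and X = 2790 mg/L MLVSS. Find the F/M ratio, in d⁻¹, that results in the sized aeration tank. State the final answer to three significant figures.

Steady-state biomass mass balance: V·X·(1 + k_d·θ_c) = Y·Q·(S₀ − S)·θ_c, so V = 0.521 × 90.0 × (3570 − 26.5) × 21.2 / [2790 × (1 + 0.115 × 21.2)] = 3.52×10^6 / 9592 = 367.2 m³.
F/M = applied load / biomass = Q·S₀/(V·X) = 90.0 × 3570 / (367.2 × 2790) = 0.3136 d⁻¹.

F/M ≈ 0.314 d⁻¹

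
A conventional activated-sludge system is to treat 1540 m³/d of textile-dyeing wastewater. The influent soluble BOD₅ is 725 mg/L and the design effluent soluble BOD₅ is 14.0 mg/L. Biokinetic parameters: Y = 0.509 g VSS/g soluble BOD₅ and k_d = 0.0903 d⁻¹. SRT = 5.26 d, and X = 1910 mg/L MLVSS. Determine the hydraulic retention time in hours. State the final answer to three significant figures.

Steady-state biomass mass balance: V·X·(1 + k_d·θ_c) = Y·Q·(S₀ − S)·θ_c, so V = 0.509 × 1540 × (725 − 14.0) × 5.26 / [1910 × (1 + 0.0903 × 5.26)] = 2.93×10^6 / 2817 = 1041 m³.
τ = V/Q = 1041/1540 = 0.6757 d, or 16.22 h.

τ ≈ 16.2 h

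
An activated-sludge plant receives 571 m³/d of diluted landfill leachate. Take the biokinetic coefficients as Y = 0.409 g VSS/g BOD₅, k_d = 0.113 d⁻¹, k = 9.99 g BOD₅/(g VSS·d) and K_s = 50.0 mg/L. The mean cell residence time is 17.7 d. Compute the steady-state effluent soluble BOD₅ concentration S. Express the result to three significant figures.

From the Monod/SRT balance for a CMAS, S = K_s·(1+k_d θ_c)/[θ_c·(Y k − k_d) − 1] = 50.0 × (1 + 0.113 × 17.7) / [17.7 × (0.409 × 9.99 − 0.113) − 1] = 150.0 / 69.32 = 2.164 mg/L.

S ≈ 2.16 mg/L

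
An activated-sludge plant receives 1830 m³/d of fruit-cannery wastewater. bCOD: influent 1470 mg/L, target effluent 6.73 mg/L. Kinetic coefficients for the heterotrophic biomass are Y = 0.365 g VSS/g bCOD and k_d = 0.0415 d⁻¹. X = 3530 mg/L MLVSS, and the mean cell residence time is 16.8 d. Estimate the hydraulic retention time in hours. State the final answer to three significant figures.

Rearranging the biomass balance for a CMAS with decay, V = Y·Q·ΔS·θ_c / [X·(1+k_d θ_c)] = 0.365 × 1830 × (1470 − 6.73) × 16.8 / [3530 × (1 + 0.0415 × 16.8)] = 1.64×10^7 / 5991 = 2741 m³.
HRT = V/Q = 2741 m³ / 1830 m³·d⁻¹ = 1.498 d × 24 = 35.94 h.

τ ≈ 35.9 h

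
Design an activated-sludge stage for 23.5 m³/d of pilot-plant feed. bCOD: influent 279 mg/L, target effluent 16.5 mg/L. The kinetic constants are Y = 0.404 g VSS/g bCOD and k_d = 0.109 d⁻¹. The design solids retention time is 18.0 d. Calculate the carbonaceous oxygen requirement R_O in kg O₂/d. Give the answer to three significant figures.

The observed yield is Y_obs = Y/(1 + k_d·θ_c) = 0.404 / (1 + 0.109 × 18.0) = 0.404 / 2.962 = 0.1364 g VSS per g bCOD removed.
Q·(S₀ − S) = 23.5 × (279 − 16.5) × 10⁻³ = 6.169 kg/d removed.
Biomass synthesised: P_X = Y_obs × 6.169 = 0.8414 kg VSS/d.
Carbonaceous O₂ demand = substrate oxidised − cell-mass equivalent = 6.169 − 1.42 × 0.8414 = 4.974 kg O₂/d.

R_O ≈ 4.97 kg O₂/d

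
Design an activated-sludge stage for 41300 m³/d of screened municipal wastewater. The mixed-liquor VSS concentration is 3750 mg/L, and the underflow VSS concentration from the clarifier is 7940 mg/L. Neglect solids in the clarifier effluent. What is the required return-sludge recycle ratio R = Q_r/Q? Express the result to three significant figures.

Solids balance on the clarifier gives (1+R)X = R·X_r, so R = X/(X_r − X) = 3750 / (7940 − 3750) = 0.8950.

R ≈ 0.895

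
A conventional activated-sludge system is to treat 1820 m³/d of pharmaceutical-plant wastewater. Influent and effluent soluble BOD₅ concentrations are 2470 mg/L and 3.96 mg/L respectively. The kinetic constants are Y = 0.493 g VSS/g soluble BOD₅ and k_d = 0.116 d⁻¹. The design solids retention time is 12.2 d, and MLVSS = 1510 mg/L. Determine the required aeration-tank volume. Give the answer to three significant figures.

V ≈ 7400 m³

Steady-state biomass mass balance: V·X·(1 + k_d·θ_c) = Y·Q·(S₀ − S)·θ_c, so V = 0.493 × 1820 × (2470 − 3.96) × 12.2 / [1510 × (1 + 0.116 × 12.2)] = 2.7×10^7 / 3647 = 7402 m³.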